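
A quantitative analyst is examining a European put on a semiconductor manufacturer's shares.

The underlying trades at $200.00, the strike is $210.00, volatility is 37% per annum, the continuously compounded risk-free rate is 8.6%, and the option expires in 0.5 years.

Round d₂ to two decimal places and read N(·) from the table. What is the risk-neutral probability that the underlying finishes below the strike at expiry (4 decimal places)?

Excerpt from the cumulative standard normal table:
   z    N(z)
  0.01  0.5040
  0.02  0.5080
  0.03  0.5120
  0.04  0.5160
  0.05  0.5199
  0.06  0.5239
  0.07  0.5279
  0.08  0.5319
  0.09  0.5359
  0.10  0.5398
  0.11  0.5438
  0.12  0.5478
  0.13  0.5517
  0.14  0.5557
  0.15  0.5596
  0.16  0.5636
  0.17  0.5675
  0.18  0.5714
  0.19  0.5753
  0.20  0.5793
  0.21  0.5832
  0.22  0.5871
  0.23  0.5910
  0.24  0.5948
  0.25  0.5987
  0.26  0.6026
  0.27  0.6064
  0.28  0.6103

0.5596

σ√T = 0.37·√0.5 = 0.2616
ln(S/K) + (r + σ²/2)T = ln(200/210) + (0.086 + 0.37²/2)·0.5 = -0.0488 + 0.0772 = 0.0284
d₁ = 0.0284 / 0.2616 = 0.1087 which rounds to 0.11
d₂ = d₁ − σ√T = 0.1087 − 0.2616 = -0.1529 which rounds to -0.15
Pr(exercise) under Q = N(−d₂) = N(0.15) = 0.5596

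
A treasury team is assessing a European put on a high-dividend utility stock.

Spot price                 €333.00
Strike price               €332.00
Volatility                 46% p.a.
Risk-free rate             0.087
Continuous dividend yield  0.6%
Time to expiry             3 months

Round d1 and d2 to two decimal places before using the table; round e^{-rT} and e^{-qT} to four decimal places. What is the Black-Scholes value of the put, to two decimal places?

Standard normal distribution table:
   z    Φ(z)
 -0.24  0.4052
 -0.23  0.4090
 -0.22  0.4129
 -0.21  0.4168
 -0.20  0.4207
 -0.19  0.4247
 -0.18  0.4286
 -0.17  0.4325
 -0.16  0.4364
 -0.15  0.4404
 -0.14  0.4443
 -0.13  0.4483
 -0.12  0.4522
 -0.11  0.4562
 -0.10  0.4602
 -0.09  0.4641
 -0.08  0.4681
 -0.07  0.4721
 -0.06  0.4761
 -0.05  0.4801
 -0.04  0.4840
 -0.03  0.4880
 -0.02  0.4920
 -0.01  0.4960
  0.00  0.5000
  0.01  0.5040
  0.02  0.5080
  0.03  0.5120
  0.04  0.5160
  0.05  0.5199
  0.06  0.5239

σ√T = 0.46 × 0.5000 = 0.2300
d₁ = [ln(333/332) + (0.087 − 0.006 + ½·0.46²)·0.25] / (σ√T) = (0.0030 + 0.0467) / 0.2300 = 0.2161 → 0.22
d₂ = 0.2161 − 0.2300 = -0.0139 → -0.01
e^(−qT) = e^(−0.006·0.25) = 0.9985;  e^(−rT) = e^(−0.087·0.25) = 0.9785
N(−d₂) = N(0.01) = 0.5040;  N(−d₁) = N(-0.22) = 0.4129
P = 332·0.9785·0.5040 − 333·0.9985·0.4129 = 163.7304 − 137.2895 = 26.4410

€26.44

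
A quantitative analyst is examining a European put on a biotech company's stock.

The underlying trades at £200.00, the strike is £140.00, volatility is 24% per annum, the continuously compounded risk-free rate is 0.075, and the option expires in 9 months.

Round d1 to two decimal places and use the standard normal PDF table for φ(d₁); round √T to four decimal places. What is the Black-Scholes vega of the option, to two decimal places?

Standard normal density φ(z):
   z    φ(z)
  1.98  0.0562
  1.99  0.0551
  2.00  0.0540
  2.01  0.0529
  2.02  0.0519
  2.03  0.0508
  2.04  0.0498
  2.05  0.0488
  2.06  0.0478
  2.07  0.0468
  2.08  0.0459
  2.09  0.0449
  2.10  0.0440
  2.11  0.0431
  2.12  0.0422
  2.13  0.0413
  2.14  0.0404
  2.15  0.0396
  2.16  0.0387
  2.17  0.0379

σ√T = 0.24·√0.75 = 0.2078
d₁ = [ln(200/140) + (0.075 + 0.24²/2)·0.75] / 0.2078 = [0.3567 + 0.0779] / 0.2078 = 2.0906 ⇒ 2.09
√T = √0.75 = 0.8660
φ(d₁) = φ(2.09) = 0.0449
vega = S·φ(d₁)·√T = 200·0.0449·0.8660 = 7.7767

7.78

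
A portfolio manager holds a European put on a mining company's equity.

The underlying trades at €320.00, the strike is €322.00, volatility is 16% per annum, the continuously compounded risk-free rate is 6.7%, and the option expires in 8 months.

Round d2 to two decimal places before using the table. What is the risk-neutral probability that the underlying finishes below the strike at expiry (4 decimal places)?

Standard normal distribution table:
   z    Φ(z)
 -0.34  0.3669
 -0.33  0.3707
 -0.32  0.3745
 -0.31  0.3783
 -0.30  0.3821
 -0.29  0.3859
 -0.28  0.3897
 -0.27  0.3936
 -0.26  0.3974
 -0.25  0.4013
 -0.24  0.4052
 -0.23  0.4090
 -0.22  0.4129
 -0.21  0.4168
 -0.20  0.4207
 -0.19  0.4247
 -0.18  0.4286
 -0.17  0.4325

σ√T = 0.16 × 0.8165 = 0.1306
d₁ = [ln(320/322) + (0.067 + 0.16²/2)·0.6667] / 0.1306 = [-0.0062 + 0.0532] / 0.1306 = 0.3595 which rounds to 0.36
d₂ = d₁ − σ√T = 0.3595 − 0.1306 = 0.2289 which rounds to 0.23
Risk-neutral Pr[S_T < K] = N(−d₂) = N(-0.23) = 0.4090

0.4090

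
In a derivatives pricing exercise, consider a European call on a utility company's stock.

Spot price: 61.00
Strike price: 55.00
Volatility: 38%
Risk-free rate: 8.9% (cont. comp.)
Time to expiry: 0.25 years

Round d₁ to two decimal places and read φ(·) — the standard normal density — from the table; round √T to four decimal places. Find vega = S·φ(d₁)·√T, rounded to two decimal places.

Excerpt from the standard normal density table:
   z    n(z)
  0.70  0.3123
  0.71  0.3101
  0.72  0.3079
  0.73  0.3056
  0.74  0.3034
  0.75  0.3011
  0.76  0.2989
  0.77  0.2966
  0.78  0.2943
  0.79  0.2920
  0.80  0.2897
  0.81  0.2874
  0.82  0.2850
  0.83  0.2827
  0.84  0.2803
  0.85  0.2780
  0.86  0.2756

T = 0.25;  σ√T = 0.1900
d₁ = [ln(61/55) + (0.089 + 0.38²/2)·0.25] / 0.1900 = [0.1035 + 0.0403] / 0.1900 = 0.7571 → 0.76
√T = √0.25 = 0.5000
φ(d₁) = φ(0.76) = 0.2989
vega = S·φ(d₁)·√T = 61·0.2989·0.5000 = 9.1165

9.12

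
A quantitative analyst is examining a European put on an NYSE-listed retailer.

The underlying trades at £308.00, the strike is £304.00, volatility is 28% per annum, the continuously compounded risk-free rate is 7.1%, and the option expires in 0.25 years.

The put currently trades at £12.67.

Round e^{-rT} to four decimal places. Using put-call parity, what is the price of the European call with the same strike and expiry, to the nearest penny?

exp(−rT) = exp(−0.071·0.25) = 0.9824
Put-call parity: C − P = S − K·e^(−rT) = 308 − 304·0.9824 = 308 − 298.6496 = 9.3504
C = P + (C − P) = 12.67 + (9.3504) = 22.0204

£22.02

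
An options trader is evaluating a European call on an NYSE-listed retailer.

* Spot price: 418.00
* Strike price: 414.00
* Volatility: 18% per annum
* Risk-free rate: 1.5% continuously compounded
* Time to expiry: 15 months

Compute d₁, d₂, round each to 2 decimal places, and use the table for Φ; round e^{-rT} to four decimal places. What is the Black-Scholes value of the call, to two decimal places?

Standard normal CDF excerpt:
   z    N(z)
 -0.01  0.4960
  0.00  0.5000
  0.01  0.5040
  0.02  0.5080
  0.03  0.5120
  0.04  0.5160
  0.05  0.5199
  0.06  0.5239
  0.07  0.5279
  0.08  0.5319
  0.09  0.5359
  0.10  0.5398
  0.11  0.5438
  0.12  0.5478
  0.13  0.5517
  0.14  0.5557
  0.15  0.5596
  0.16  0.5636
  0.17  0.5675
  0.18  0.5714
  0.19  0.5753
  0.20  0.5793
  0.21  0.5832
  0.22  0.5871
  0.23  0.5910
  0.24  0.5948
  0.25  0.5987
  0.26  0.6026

σ√T = 0.18·√1.25 = 0.2012
d₁ = [ln(418/414) + (0.015 + ½·0.18²)·1.25] / (σ√T) = (0.0096 + 0.0390) / 0.2012 = 0.2416 ⇒ 0.24
d₂ = 0.2416 − 0.2012 = 0.0403 ⇒ 0.04
e^(−rT) = e^(−0.015·1.25) = 0.9814
C = 418·N(0.24) − 414·0.9814·N(0.04) = 418·0.5948 − 414·0.9814·0.5160 = 248.6264 − 209.6506 = 38.9758

38.98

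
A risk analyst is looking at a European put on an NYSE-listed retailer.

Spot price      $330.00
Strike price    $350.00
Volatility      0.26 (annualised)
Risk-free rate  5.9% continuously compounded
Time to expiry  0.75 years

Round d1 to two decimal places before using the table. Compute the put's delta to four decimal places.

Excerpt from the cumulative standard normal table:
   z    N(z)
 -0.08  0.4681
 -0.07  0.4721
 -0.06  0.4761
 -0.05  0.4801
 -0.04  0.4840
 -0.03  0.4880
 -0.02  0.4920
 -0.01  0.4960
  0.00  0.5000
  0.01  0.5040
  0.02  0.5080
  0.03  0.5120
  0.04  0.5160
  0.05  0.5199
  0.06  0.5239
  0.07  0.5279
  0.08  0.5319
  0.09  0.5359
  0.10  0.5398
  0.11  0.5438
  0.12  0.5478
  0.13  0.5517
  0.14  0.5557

-0.4801

σ√T = 0.26·√0.75 = 0.2252
d₁ = [ln(330/350) + (0.059 + 0.26²/2)·0.75] / 0.2252 = [-0.0588 + 0.0696] / 0.2252 = 0.0478 → 0.05
N(d₁) = N(0.05) = 0.5199
Δ_put = N(d₁) − 1 = 0.5199 − 1 = -0.4801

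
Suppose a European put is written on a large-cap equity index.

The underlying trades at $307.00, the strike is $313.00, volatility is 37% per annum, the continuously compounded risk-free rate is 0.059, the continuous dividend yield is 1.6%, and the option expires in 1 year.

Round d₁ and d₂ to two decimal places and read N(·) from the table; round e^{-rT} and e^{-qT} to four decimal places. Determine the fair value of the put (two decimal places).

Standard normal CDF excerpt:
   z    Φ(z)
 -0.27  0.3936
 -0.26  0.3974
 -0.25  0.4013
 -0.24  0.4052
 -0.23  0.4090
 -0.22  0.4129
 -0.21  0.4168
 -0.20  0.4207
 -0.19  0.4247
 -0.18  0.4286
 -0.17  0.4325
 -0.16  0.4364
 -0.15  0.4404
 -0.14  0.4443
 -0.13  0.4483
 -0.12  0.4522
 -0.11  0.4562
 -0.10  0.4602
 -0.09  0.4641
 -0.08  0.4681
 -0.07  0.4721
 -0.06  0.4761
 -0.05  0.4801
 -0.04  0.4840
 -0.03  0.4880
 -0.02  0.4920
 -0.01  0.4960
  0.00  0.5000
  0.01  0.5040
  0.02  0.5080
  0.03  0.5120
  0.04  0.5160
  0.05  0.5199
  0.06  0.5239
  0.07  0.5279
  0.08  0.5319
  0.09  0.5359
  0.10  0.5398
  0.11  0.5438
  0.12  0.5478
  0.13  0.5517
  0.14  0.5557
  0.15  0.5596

$40.40

σ√T = 0.37·√1 = 0.3700
d₁ = [ln(307/313) + (0.059 − 0.016 + 0.37²/2)·1] / 0.3700 = [-0.0194 + 0.1114] / 0.3700 = 0.2489 which rounds to 0.25
d₂ = d₁ − σ√T = 0.2489 − 0.3700 = -0.1211 which rounds to -0.12
e^(−qT) = e^(−0.016·1) = 0.9841;  e^(−rT) = e^(−0.059·1) = 0.9427
P = 313·0.9427·N(0.12) − 307·0.9841·N(-0.25) = 313·0.9427·0.5478 − 307·0.9841·0.4013 = 161.6367 − 121.2402 = 40.3964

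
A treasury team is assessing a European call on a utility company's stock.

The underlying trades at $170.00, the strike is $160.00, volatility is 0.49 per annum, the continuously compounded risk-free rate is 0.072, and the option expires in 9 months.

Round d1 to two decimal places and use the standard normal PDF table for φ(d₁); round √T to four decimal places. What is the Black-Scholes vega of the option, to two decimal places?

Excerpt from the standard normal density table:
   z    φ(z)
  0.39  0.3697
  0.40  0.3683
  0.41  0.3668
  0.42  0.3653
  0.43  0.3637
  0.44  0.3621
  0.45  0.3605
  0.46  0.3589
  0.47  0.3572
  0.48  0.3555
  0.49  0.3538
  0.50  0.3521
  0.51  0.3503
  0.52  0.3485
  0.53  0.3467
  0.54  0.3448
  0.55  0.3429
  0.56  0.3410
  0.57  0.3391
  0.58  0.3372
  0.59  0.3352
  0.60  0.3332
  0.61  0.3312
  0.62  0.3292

σ√T = 0.49 × 0.8660 = 0.4244
ln(S/K) + (r + σ²/2)T = ln(170/160) + (0.072 + 0.49²/2)·0.75 = 0.0606 + 0.1440 = 0.2047
d₁ = 0.2047 / 0.4244 = 0.4823 which rounds to 0.48
√T = √0.75 = 0.8660
φ(d₁) = φ(0.48) = 0.3555
vega = S·φ(d₁)·√T = 170·0.3555·0.8660 = 52.3367
(Vega is the same for a European call and put with the same parameters.)

52.34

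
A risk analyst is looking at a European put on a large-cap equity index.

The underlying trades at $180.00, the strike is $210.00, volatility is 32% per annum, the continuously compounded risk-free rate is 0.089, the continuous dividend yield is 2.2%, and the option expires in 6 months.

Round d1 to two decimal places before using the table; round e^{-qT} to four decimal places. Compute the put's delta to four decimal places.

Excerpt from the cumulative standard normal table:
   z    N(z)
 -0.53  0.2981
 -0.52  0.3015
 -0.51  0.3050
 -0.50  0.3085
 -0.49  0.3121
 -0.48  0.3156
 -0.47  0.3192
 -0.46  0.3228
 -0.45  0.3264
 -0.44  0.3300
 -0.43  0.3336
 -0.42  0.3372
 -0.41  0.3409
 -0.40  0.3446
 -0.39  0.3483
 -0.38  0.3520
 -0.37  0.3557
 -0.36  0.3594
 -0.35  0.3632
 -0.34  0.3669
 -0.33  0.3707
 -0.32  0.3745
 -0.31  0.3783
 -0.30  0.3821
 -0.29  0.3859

-0.6556

σ√T = 0.32 × 0.7071 = 0.2263
ln(S/K) + (r − q + σ²/2)T = ln(180/210) + (0.089 − 0.022 + 0.32²/2)·0.5 = -0.1542 + 0.0591 = -0.0951
d₁ = -0.0951 / 0.2263 = -0.4201 → -0.42
N(d₁) = N(-0.42) = 0.3372
Δ_put = exp(−qT)·(N(d₁) − 1) = 0.9891·(0.3372 − 1) = -0.6556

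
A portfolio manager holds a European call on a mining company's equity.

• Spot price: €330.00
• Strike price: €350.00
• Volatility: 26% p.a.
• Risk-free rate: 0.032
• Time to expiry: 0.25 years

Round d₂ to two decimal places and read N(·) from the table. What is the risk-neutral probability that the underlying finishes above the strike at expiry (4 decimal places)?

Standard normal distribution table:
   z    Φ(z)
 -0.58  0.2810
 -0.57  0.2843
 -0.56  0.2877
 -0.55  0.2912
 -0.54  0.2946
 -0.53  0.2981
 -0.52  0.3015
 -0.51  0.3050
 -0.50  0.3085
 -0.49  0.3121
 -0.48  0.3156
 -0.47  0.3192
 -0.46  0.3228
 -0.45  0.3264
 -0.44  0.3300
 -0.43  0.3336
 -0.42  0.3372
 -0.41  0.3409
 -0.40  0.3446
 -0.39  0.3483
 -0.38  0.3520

0.3228

σ√T = 0.26·√0.25 = 0.1300
d₁ = [ln(330/350) + (0.032 + ½·0.26²)·0.25] / (σ√T) = (-0.0588 + 0.0164) / 0.1300 = -0.3261 ≈ -0.33
d₂ = -0.3261 − 0.1300 = -0.4561 ≈ -0.46
Pr(exercise) under Q = N(d₂) = 0.3228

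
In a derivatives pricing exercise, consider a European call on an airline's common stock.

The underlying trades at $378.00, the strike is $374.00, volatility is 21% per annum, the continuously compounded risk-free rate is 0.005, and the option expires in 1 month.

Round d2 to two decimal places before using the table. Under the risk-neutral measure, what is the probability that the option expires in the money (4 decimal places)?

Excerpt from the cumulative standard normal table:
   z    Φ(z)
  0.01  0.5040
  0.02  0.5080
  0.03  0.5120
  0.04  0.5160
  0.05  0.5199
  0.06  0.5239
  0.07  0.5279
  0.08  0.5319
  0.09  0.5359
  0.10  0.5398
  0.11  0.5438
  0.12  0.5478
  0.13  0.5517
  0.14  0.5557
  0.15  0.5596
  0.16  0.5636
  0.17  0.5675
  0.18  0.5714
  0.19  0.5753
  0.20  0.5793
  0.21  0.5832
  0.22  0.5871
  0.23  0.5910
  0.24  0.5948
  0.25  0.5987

T = 0.08333;  σ√T = 0.0606
d₁ = [ln(378/374) + (0.005 + 0.21²/2)·0.08333] / 0.0606 = [0.0106 + 0.0023] / 0.0606 = 0.2127 ≈ 0.21
d₂ = d₁ − σ√T = 0.2127 − 0.0606 = 0.1521 ≈ 0.15
Risk-neutral Pr[S_T > K] = N(d₂) = N(0.15) = 0.5596

0.5596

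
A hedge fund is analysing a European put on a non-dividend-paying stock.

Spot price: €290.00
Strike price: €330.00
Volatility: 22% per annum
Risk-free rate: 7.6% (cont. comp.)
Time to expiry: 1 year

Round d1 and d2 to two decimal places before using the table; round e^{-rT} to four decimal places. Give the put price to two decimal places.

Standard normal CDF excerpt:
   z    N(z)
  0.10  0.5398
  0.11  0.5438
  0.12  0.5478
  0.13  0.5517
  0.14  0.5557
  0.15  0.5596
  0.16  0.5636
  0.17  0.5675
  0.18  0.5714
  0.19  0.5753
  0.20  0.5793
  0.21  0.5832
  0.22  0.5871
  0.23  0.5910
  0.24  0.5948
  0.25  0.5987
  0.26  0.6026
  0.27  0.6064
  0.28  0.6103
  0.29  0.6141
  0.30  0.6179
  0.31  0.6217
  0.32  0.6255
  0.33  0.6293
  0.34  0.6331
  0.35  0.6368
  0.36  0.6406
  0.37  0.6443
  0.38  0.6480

€34.77

T = 1;  σ√T = 0.2200
d₁ = [ln(290/330) + (0.076 + 0.22²/2)·1] / 0.2200 = [-0.1292 + 0.1002] / 0.2200 = -0.1319 ⇒ -0.13
d₂ = d₁ − σ√T = -0.1319 − 0.2200 = -0.3519 ⇒ -0.35
exp(−rT) = exp(−0.076·1) = 0.9268
N(−d₂) = N(0.35) = 0.6368;  N(−d₁) = N(0.13) = 0.5517
P = 330·0.9268·0.6368 − 290·0.5517 = 194.7615 − 159.9930 = 34.7685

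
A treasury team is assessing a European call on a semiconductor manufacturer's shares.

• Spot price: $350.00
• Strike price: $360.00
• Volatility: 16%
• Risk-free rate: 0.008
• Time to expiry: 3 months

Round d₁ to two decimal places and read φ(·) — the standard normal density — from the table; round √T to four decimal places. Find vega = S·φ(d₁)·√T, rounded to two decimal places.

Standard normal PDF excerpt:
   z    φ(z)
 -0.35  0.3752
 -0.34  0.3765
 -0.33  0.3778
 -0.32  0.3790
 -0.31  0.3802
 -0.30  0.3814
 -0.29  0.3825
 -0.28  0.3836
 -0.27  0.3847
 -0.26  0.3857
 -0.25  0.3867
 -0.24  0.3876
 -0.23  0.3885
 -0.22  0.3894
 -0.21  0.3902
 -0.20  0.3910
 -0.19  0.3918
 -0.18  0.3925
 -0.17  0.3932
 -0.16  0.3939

66.94

σ√T = 0.16·√0.25 = 0.0800
d₁ = [ln(350/360) + (0.008 + 0.16²/2)·0.25] / 0.0800 = [-0.0282 + 0.0052] / 0.0800 = -0.2871 ≈ -0.29
√T = √0.25 = 0.5000
φ(d₁) = φ(-0.29) = 0.3825
vega = S·φ(d₁)·√T = 350·0.3825·0.5000 = 66.9375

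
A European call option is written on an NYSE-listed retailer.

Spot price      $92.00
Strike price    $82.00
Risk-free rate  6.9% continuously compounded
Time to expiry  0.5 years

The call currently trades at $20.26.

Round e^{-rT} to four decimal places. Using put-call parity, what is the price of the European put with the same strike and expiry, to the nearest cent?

e^(−rT) = e^(−0.069·0.5) = 0.9661
Put-call parity: C − P = S − K·e^(−rT) = 92 − 82·0.9661 = 92 − 79.2202 = 12.7798
P = C − (C − P) = 20.26 − (12.7798) = 7.4802

$7.48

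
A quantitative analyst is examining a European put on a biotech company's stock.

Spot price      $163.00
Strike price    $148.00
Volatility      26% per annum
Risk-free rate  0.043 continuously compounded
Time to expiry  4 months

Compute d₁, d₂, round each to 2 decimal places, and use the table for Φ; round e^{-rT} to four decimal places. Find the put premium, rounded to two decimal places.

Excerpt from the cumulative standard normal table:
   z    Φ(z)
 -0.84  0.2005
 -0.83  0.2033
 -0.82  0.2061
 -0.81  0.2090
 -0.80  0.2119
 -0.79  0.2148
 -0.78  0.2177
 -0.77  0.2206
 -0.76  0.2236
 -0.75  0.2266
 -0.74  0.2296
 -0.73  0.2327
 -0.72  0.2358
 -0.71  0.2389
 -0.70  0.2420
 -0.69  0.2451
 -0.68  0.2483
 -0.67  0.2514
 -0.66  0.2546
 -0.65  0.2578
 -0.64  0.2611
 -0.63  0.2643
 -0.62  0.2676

σ√T = 0.26 × 0.5774 = 0.1501
d₁ = [ln(163/148) + (0.043 + 0.26²/2)·0.3333] / 0.1501 = [0.0965 + 0.0256] / 0.1501 = 0.8137 ≈ 0.81
d₂ = d₁ − σ√T = 0.8137 − 0.1501 = 0.6635 ≈ 0.66
e^(−rT) = e^(−0.043·0.3333) = 0.9858
N(−d₂) = N(-0.66) = 0.2546;  N(−d₁) = N(-0.81) = 0.2090
P = 148·0.9858·0.2546 − 163·0.2090 = 37.1457 − 34.0670 = 3.0787

$3.08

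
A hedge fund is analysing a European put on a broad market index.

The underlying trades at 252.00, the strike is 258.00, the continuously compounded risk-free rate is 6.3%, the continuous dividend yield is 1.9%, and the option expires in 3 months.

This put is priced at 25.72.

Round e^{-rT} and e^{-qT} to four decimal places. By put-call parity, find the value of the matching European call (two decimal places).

22.56

e^(−qT) = e^(−0.019·0.25) = 0.9953;  e^(−rT) = e^(−0.063·0.25) = 0.9844
Put-call parity: C − P = S·e^(−qT) − K·e^(−rT) = 252·0.9953 − 258·0.9844 = 250.8156 − 253.9752 = -3.1596
C = P + (C − P) = 25.72 + (-3.1596) = 22.5604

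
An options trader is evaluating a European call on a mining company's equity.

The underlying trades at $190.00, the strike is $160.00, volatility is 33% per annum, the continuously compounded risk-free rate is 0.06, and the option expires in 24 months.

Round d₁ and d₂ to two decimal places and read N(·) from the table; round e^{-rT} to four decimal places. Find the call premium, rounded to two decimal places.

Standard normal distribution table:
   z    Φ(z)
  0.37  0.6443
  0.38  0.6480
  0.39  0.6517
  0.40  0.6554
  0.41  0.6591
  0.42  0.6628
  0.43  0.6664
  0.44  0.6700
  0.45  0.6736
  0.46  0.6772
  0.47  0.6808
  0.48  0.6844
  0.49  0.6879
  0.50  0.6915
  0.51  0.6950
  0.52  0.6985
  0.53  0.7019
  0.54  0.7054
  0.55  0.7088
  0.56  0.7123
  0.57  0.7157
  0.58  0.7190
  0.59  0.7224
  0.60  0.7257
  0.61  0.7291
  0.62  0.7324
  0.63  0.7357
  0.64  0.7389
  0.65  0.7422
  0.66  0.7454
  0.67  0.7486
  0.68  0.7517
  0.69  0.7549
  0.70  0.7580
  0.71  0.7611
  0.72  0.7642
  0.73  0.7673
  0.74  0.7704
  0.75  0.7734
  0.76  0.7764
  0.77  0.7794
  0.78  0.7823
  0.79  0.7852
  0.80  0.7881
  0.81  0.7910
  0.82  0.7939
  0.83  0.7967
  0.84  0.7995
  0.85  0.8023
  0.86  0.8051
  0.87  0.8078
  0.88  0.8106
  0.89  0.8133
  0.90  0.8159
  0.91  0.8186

$60.49

σ√T = 0.33·√2 = 0.4667
ln(S/K) + (r + σ²/2)T = ln(190/160) + (0.06 + 0.33²/2)·2 = 0.1719 + 0.2289 = 0.4008
d₁ = 0.4008 / 0.4667 = 0.8587 which rounds to 0.86
d₂ = d₁ − σ√T = 0.8587 − 0.4667 = 0.3920 which rounds to 0.39
e^(−rT) = e^(−0.06·2) = 0.8869
N(d₁) = N(0.86) = 0.8051;  N(d₂) = N(0.39) = 0.6517
C = 190·0.8051 − 160·0.8869·0.6517 = 152.9690 − 92.4788 = 60.4902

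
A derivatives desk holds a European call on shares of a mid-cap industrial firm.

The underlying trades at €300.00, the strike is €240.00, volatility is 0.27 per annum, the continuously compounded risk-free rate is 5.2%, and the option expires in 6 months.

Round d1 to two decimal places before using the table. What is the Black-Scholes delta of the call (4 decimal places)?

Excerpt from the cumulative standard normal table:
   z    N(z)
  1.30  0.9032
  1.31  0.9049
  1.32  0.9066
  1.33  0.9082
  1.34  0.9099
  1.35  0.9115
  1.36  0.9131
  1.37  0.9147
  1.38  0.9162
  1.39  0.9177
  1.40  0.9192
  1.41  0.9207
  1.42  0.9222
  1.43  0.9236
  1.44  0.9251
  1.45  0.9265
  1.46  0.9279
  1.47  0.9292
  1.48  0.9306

T = 0.5;  σ√T = 0.1909
d₁ = [ln(300/240) + (0.052 + 0.27²/2)·0.5] / 0.1909 = [0.2231 + 0.0442] / 0.1909 = 1.4004 which rounds to 1.40
N(d₁) = N(1.40) = 0.9192
Δ_call = N(d₁) = 0.9192

0.9192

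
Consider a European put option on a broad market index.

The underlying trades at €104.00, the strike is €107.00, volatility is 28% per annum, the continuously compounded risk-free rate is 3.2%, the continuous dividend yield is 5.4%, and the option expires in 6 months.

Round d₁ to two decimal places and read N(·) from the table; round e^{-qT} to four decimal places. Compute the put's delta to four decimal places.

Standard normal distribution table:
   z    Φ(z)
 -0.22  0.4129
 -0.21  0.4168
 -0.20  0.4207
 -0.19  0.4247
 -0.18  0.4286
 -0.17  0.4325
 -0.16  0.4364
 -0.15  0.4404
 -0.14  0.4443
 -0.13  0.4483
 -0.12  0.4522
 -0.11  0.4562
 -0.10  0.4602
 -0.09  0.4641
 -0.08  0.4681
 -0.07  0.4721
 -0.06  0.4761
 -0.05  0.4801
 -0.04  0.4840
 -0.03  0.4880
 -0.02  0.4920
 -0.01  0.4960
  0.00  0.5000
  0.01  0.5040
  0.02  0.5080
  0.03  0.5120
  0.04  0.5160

-0.5254

σ√T = 0.28·√0.5 = 0.1980
ln(S/K) + (r − q + σ²/2)T = ln(104/107) + (0.032 − 0.054 + 0.28²/2)·0.5 = -0.0284 + 0.0086 = -0.0198
d₁ = -0.0198 / 0.1980 = -0.1002 ⇒ -0.10
N(d₁) = N(-0.10) = 0.4602
Δ_put = e^(−qT)·(N(d₁) − 1) = 0.9734·(0.4602 − 1) = -0.5254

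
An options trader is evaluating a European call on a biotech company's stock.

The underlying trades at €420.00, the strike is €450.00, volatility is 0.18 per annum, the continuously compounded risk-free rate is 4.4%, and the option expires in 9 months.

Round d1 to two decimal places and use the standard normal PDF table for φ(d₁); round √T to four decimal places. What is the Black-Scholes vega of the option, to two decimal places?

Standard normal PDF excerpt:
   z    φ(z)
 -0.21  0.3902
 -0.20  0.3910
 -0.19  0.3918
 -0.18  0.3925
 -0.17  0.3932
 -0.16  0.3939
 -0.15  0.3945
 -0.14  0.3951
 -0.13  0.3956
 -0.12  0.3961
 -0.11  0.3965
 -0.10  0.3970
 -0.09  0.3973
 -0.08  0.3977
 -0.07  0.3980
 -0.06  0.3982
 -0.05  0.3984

σ√T = 0.18·√0.75 = 0.1559
ln(S/K) + (r + σ²/2)T = ln(420/450) + (0.044 + 0.18²/2)·0.75 = -0.0690 + 0.0451 = -0.0238
d₁ = -0.0238 / 0.1559 = -0.1530 ≈ -0.15
√T = √0.75 = 0.8660
φ(d₁) = φ(-0.15) = 0.3945
vega = S·φ(d₁)·√T = 420·0.3945·0.8660 = 143.4875
(The put has the same vega.)

143.49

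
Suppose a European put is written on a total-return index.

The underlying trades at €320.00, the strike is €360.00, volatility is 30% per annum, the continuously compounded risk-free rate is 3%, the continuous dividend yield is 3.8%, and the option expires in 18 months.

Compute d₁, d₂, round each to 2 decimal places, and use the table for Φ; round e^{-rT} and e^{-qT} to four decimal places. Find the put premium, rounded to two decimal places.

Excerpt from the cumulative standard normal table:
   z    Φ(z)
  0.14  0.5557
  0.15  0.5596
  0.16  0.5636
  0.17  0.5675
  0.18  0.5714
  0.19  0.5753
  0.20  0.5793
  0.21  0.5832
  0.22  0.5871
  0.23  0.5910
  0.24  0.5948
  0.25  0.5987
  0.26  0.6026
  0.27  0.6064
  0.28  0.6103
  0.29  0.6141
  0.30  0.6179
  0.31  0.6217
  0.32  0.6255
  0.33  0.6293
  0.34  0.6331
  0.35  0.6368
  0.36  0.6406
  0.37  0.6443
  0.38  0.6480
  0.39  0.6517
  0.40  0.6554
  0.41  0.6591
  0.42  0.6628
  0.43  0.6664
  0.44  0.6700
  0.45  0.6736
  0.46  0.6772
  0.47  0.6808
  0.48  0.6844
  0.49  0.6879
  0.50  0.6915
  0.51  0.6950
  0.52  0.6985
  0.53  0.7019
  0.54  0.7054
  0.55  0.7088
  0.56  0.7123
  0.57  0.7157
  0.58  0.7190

σ√T = 0.3·√1.5 = 0.3674
d₁ = [ln(320/360) + (0.03 − 0.038 + 0.3²/2)·1.5] / 0.3674 = [-0.1178 + 0.0555] / 0.3674 = -0.1695 ≈ -0.17
d₂ = d₁ − σ√T = -0.1695 − 0.3674 = -0.5369 ≈ -0.54
e^(−qT) = e^(−0.038·1.5) = 0.9446;  e^(−rT) = e^(−0.03·1.5) = 0.9560
N(−d₂) = N(0.54) = 0.7054;  N(−d₁) = N(0.17) = 0.5675
P = 360·0.9560·0.7054 − 320·0.9446·0.5675 = 242.7705 − 171.5394 = 71.2311

€71.23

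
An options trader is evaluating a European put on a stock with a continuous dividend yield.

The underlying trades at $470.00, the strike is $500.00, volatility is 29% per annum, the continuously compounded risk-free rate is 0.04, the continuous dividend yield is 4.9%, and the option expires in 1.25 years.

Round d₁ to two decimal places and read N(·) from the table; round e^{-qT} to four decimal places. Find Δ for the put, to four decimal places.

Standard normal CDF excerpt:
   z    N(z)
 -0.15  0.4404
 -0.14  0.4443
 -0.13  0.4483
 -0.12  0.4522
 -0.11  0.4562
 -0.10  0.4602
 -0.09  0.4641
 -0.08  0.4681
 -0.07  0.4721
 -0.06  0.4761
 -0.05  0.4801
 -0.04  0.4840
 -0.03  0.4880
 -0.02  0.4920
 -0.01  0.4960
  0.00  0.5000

T = 1.25;  σ√T = 0.3242
d₁ = [ln(470/500) + (0.04 − 0.049 + ½·0.29²)·1.25] / (σ√T) = (-0.0619 + 0.0413) / 0.3242 = -0.0634 ⇒ -0.06
N(d₁) = N(-0.06) = 0.4761
Δ_put = e^(−qT)·(N(d₁) − 1) = 0.9406·(0.4761 − 1) = -0.4928

-0.4928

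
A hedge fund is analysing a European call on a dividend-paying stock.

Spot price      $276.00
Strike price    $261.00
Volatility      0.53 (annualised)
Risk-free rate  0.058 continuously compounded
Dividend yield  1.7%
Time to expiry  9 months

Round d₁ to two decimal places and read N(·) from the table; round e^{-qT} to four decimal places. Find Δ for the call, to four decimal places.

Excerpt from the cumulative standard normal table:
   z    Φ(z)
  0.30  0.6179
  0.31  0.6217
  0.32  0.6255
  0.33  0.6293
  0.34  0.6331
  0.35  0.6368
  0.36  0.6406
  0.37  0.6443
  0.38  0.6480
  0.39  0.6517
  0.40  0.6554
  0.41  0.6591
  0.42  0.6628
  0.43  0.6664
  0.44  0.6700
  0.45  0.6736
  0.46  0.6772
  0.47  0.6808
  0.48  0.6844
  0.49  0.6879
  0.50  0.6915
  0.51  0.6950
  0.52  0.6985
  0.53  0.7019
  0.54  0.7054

T = 0.75;  σ√T = 0.4590
d₁ = [ln(276/261) + (0.058 − 0.017 + 0.53²/2)·0.75] / 0.4590 = [0.0559 + 0.1361] / 0.4590 = 0.4182 ⇒ 0.42
N(d₁) = N(0.42) = 0.6628
Δ_call = e^(−qT)·N(d₁) = 0.9873·0.6628 = 0.6544

0.6544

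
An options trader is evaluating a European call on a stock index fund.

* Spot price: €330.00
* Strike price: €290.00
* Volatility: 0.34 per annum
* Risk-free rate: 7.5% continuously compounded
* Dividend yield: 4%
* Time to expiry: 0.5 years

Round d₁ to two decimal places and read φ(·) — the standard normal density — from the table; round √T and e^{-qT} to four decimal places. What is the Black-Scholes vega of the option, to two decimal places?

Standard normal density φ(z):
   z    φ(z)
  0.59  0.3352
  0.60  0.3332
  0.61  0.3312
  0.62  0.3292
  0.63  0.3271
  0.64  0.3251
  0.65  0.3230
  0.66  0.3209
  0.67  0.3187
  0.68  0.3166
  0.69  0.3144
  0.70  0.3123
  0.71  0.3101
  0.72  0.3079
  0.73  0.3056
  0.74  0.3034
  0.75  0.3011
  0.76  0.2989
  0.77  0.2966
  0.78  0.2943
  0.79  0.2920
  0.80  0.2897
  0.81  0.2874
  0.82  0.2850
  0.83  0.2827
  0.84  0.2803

69.90

σ√T = 0.34 × 0.7071 = 0.2404
d₁ = [ln(330/290) + (0.075 − 0.04 + ½·0.34²)·0.5] / (σ√T) = (0.1292 + 0.0464) / 0.2404 = 0.7304 ⇒ 0.73
√T = √0.5 = 0.7071
φ(d₁) = φ(0.73) = 0.3056
exp(−qT) = exp(−0.04·0.5) = 0.9802
vega = S·exp(−qT)·φ(d₁)·√T = 330·0.9802·0.3056·0.7071 = 69.8977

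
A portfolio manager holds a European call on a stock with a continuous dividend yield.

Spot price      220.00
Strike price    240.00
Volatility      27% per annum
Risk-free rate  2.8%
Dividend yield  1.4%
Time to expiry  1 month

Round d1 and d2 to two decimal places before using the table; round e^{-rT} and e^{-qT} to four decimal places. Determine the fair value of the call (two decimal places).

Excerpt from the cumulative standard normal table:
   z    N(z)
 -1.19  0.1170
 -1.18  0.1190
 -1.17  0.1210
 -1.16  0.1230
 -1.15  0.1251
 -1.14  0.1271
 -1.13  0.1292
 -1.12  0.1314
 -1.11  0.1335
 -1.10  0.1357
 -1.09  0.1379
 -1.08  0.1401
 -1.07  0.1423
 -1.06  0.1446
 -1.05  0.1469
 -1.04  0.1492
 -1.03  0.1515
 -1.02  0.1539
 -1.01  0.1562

T = 0.08333;  σ√T = 0.0779
d₁ = [ln(220/240) + (0.028 − 0.014 + 0.27²/2)·0.08333] / 0.0779 = [-0.0870 + 0.0042] / 0.0779 = -1.0624 ⇒ -1.06
d₂ = d₁ − σ√T = -1.0624 − 0.0779 = -1.1404 ⇒ -1.14
exp(−qT) = exp(−0.014·0.08333) = 0.9988;  exp(−rT) = exp(−0.028·0.08333) = 0.9977
C = 220·0.9988·N(-1.06) − 240·0.9977·N(-1.14) = 220·0.9988·0.1446 − 240·0.9977·0.1271 = 31.7738 − 30.4338 = 1.3400

1.34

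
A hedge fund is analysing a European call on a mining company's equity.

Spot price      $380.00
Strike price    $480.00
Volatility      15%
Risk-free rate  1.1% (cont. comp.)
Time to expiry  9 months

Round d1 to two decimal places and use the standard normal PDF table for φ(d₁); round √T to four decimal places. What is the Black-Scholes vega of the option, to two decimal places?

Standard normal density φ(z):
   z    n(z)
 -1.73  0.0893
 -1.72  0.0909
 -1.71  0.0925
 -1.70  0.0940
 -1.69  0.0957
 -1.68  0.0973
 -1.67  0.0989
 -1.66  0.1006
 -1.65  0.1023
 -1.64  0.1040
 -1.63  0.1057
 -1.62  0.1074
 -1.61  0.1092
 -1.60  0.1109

32.55

T = 0.75;  σ√T = 0.1299
d₁ = [ln(380/480) + (0.011 + 0.15²/2)·0.75] / 0.1299 = [-0.2336 + 0.0167] / 0.1299 = -1.6699 ≈ -1.67
√T = √0.75 = 0.8660
φ(d₁) = φ(-1.67) = 0.0989
vega = S·φ(d₁)·√T = 380·0.0989·0.8660 = 32.5460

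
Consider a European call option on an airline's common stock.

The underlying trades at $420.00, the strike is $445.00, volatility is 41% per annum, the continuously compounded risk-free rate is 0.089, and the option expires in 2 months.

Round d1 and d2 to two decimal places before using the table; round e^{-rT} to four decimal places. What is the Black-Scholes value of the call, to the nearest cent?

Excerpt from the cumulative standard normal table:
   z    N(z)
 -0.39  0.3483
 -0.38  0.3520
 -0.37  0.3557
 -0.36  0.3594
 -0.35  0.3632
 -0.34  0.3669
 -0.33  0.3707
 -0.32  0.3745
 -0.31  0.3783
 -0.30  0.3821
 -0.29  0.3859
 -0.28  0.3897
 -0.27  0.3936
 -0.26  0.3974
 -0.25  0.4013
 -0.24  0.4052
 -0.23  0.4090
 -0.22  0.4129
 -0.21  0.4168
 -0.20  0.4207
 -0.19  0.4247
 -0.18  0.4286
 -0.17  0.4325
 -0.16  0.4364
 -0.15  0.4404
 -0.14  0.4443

σ√T = 0.41 × 0.4082 = 0.1674
d₁ = [ln(420/445) + (0.089 + ½·0.41²)·0.1667] / (σ√T) = (-0.0578 + 0.0288) / 0.1674 = -0.1731 which rounds to -0.17
d₂ = -0.1731 − 0.1674 = -0.3405 which rounds to -0.34
e^(−rT) = e^(−0.089·0.1667) = 0.9853
N(d₁) = N(-0.17) = 0.4325;  N(d₂) = N(-0.34) = 0.3669
C = 420·0.4325 − 445·0.9853·0.3669 = 181.6500 − 160.8704 = 20.7796

$20.78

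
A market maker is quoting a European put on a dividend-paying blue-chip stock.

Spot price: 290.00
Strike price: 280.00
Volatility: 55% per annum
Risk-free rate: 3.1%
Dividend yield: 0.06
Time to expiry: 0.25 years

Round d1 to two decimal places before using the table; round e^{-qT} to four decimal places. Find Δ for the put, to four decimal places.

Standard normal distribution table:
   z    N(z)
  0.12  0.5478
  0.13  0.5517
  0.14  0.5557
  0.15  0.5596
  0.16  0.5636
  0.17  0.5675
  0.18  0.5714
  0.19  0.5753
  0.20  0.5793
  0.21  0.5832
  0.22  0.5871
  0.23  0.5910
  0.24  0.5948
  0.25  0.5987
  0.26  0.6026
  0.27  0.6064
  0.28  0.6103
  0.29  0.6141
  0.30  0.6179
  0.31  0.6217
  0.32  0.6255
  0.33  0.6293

σ√T = 0.55 × 0.5000 = 0.2750
d₁ = [ln(290/280) + (0.031 − 0.06 + 0.55²/2)·0.25] / 0.2750 = [0.0351 + 0.0306] / 0.2750 = 0.2387 which rounds to 0.24
N(d₁) = N(0.24) = 0.5948
Δ_put = exp(−qT)·(N(d₁) − 1) = 0.9851·(0.5948 − 1) = -0.3992

-0.3992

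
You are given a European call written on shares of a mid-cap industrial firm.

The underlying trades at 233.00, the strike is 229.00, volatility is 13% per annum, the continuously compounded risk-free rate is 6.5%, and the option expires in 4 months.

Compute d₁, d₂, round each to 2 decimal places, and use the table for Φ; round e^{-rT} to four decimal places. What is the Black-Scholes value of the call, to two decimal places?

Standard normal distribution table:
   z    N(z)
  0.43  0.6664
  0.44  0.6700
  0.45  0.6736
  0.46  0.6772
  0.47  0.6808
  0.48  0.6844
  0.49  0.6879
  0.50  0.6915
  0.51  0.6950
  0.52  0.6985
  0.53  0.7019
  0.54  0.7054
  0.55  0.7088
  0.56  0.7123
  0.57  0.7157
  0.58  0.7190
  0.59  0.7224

T = 0.3333;  σ√T = 0.0751
d₁ = [ln(233/229) + (0.065 + 0.13²/2)·0.3333] / 0.0751 = [0.0173 + 0.0245] / 0.0751 = 0.5569 → 0.56
d₂ = d₁ − σ√T = 0.5569 − 0.0751 = 0.4819 → 0.48
e^(−rT) = e^(−0.065·0.3333) = 0.9786
N(d₁) = N(0.56) = 0.7123;  N(d₂) = N(0.48) = 0.6844
C = 233·0.7123 − 229·0.9786·0.6844 = 165.9659 − 153.3736 = 12.5923

12.59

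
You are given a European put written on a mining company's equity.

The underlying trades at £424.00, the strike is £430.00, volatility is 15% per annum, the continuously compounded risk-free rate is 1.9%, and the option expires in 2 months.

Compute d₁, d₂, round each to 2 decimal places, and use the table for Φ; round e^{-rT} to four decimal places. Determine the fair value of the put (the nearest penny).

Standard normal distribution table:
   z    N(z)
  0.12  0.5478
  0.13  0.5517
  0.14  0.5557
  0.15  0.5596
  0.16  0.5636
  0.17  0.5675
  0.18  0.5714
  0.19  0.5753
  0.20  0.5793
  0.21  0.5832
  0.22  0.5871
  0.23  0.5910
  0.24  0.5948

£12.70

σ√T = 0.15 × 0.4082 = 0.0612
d₁ = [ln(424/430) + (0.019 + ½·0.15²)·0.1667] / (σ√T) = (-0.0141 + 0.0050) / 0.0612 = -0.1471 ≈ -0.15
d₂ = -0.1471 − 0.0612 = -0.2084 ≈ -0.21
exp(−rT) = exp(−0.019·0.1667) = 0.9968
N(−d₂) = N(0.21) = 0.5832;  N(−d₁) = N(0.15) = 0.5596
P = 430·0.9968·0.5832 − 424·0.5596 = 249.9735 − 237.2704 = 12.7031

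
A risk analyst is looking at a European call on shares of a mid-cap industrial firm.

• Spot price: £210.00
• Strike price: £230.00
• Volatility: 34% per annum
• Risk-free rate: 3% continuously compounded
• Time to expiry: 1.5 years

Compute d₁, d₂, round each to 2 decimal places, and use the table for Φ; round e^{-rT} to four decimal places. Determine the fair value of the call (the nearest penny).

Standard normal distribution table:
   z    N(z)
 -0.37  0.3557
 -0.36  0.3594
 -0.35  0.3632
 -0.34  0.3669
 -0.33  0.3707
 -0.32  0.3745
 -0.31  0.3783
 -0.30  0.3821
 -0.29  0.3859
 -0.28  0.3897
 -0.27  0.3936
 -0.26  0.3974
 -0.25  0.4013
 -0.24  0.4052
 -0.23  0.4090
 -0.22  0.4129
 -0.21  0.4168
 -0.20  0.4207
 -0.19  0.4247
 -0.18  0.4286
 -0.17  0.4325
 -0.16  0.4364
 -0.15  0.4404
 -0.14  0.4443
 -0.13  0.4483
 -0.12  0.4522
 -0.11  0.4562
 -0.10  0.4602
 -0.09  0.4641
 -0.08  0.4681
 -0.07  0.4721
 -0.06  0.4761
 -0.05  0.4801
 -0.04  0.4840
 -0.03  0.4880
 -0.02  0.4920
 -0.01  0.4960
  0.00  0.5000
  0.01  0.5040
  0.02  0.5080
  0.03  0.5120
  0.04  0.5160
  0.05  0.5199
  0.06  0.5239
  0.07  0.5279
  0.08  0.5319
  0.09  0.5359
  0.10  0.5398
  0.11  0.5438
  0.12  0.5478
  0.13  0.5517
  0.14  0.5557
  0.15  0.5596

T = 1.5;  σ√T = 0.4164
d₁ = [ln(210/230) + (0.03 + 0.34²/2)·1.5] / 0.4164 = [-0.0910 + 0.1317] / 0.4164 = 0.0978 which rounds to 0.10
d₂ = d₁ − σ√T = 0.0978 − 0.4164 = -0.3186 which rounds to -0.32
exp(−rT) = exp(−0.03·1.5) = 0.9560
N(d₁) = N(0.10) = 0.5398;  N(d₂) = N(-0.32) = 0.3745
C = 210·0.5398 − 230·0.9560·0.3745 = 113.3580 − 82.3451 = 31.0129

£31.01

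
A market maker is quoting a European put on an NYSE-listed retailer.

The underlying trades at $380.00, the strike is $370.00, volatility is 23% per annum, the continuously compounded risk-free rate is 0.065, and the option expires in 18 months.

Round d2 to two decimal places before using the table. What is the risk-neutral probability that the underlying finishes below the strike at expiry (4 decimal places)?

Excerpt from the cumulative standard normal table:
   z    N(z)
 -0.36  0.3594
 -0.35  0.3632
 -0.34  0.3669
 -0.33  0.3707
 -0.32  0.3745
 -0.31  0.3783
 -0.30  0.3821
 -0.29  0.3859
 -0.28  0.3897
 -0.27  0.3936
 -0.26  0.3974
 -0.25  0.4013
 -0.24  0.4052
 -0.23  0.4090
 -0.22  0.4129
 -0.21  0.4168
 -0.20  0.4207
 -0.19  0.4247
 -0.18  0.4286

σ√T = 0.23·√1.5 = 0.2817
d₁ = [ln(380/370) + (0.065 + 0.23²/2)·1.5] / 0.2817 = [0.0267 + 0.1372] / 0.2817 = 0.5816 ⇒ 0.58
d₂ = d₁ − σ√T = 0.5816 − 0.2817 = 0.2999 ⇒ 0.30
Pr(exercise) under Q = N(−d₂) = N(-0.30) = 0.3821

0.3821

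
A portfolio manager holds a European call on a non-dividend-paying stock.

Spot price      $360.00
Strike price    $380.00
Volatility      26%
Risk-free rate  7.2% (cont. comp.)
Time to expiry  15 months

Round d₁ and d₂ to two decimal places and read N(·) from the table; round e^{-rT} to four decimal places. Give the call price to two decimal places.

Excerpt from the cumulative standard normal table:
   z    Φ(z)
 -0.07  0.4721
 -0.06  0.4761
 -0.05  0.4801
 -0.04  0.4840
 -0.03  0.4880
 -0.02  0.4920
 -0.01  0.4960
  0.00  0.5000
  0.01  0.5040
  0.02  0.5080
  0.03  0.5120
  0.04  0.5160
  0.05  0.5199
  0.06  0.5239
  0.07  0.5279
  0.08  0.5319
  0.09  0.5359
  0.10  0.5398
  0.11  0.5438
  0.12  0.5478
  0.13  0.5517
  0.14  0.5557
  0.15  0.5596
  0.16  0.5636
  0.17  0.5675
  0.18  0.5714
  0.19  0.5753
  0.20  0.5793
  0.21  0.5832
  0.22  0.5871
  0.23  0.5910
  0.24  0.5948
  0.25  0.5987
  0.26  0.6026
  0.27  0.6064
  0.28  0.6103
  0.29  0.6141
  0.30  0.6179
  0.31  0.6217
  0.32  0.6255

σ√T = 0.26 × 1.1180 = 0.2907
d₁ = [ln(360/380) + (0.072 + 0.26²/2)·1.25] / 0.2907 = [-0.0541 + 0.1323] / 0.2907 = 0.2690 ⇒ 0.27
d₂ = d₁ − σ√T = 0.2690 − 0.2907 = -0.0217 ⇒ -0.02
exp(−rT) = exp(−0.072·1.25) = 0.9139
N(d₁) = N(0.27) = 0.6064;  N(d₂) = N(-0.02) = 0.4920
C = 360·0.6064 − 380·0.9139·0.4920 = 218.3040 − 170.8627 = 47.4413

$47.44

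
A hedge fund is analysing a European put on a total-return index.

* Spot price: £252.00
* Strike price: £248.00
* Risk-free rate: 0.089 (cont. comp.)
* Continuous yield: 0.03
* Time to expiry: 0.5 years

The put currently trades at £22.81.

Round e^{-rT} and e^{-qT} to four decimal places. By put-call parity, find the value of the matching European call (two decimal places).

£33.84

e^(−qT) = e^(−0.03·0.5) = 0.9851;  e^(−rT) = e^(−0.089·0.5) = 0.9565
Put-call parity: C − P = S·e^(−qT) − K·e^(−rT) = 252·0.9851 − 248·0.9565 = 248.2452 − 237.2120 = 11.0332
C = P + (C − P) = 22.81 + (11.0332) = 33.8432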